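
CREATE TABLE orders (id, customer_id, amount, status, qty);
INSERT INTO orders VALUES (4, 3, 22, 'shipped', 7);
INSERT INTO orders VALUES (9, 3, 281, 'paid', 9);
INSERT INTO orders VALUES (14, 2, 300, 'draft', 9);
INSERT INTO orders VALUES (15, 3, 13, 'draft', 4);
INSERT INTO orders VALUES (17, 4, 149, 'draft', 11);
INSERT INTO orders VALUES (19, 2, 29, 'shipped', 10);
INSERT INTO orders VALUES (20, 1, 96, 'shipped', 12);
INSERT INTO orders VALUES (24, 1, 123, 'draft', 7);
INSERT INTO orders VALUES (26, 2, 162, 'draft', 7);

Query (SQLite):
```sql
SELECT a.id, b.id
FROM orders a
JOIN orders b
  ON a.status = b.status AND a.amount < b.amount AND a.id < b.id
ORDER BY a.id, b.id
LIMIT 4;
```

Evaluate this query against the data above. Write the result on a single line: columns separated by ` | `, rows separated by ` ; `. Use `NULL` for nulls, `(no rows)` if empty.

4 | 19 ; 4 | 20 ; 15 | 17 ; 15 | 24

Pairs (a,b) with same status, a.amount < b.amount, a.id < b.id.
status groups: draft:{14,15,17,24,26} paid:{9} shipped:{4,19,20}
Ordered by (a.id, b.id); first 4.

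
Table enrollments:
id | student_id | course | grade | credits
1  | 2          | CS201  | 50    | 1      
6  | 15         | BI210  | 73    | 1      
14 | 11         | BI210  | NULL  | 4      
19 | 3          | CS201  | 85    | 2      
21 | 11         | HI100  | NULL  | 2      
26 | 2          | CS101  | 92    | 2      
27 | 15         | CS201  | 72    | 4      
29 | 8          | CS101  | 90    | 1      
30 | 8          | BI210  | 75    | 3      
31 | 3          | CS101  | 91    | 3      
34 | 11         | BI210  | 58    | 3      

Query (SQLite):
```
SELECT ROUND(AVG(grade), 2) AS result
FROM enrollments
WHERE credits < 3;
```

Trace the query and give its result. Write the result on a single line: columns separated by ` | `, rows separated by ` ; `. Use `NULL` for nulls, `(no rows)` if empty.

Rows where credits < 3 → grade values: [50, 73, 85, NULL, 92, 90].
AVG = 390 / 5 (rounded to 2 dp).

78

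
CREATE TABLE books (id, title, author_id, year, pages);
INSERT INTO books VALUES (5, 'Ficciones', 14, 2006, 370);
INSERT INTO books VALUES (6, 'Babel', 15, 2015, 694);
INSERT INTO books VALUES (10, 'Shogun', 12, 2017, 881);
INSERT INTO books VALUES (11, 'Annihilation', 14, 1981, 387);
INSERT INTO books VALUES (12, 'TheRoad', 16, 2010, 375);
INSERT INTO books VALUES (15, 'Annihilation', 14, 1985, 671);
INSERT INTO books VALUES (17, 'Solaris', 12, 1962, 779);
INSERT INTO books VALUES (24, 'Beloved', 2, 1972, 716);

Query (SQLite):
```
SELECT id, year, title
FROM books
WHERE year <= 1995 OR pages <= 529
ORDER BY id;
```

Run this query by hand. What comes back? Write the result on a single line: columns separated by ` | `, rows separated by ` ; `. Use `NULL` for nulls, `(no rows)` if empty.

5 | 2006 | Ficciones ; 11 | 1981 | Annihilation ; 12 | 2010 | TheRoad ; 15 | 1985 | Annihilation ; 17 | 1962 | Solaris ; 24 | 1972 | Beloved

year <= 1995: ids {11, 15, 17, 24}
pages <= 529: ids {5, 11, 12}
Combine with OR.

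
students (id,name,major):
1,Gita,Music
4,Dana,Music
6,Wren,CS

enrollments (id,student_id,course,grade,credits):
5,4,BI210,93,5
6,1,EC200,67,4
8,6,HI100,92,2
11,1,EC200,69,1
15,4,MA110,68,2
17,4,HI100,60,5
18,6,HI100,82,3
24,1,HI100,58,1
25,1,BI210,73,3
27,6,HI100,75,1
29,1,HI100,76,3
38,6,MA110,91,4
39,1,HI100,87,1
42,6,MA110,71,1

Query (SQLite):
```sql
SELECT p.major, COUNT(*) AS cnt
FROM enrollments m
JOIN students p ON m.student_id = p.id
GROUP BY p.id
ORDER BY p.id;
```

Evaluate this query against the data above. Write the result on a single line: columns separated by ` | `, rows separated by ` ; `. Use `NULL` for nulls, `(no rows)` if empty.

Join each enrollments row to its students via student_id.
Group joined rows by students.id; compute COUNT(*) per group.
  1: ids {6, 11, 24, 25, 29, 39} → COUNT(*)=6
  4: ids {5, 15, 17} → COUNT(*)=3
  6: ids {8, 18, 27, 38, 42} → COUNT(*)=5

Music | 6 ; Music | 3 ; CS | 5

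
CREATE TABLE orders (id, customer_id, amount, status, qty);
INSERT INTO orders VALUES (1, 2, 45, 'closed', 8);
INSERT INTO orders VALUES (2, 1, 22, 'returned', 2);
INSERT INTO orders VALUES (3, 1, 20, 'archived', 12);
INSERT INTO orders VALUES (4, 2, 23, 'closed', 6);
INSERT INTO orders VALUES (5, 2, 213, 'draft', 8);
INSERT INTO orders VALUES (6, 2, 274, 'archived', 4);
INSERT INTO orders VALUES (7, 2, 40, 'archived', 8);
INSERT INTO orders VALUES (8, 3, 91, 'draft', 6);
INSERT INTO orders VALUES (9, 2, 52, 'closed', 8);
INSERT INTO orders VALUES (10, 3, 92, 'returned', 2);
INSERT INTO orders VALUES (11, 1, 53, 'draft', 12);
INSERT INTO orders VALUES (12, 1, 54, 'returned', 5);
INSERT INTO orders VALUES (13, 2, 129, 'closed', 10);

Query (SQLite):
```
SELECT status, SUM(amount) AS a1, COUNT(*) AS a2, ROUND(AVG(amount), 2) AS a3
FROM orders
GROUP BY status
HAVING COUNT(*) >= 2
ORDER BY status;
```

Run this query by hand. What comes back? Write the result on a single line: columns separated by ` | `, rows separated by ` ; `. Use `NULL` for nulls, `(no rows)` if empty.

archived | 334 | 3 | 111.33 ; closed | 249 | 4 | 62.25 ; draft | 357 | 3 | 119 ; returned | 168 | 3 | 56

Group orders by status.
Per group compute: SUM(amount), COUNT(*), ROUND(AVG(amount), 2).
HAVING: drop groups with fewer than 2 rows.
  archived: ids {3, 6, 7} → SUM(amount)=334, COUNT(*)=3, ROUND(AVG(amount), 2)=111.33
  closed: ids {1, 4, 9, 13} → SUM(amount)=249, COUNT(*)=4, ROUND(AVG(amount), 2)=62.25
  draft: ids {5, 8, 11} → SUM(amount)=357, COUNT(*)=3, ROUND(AVG(amount), 2)=119
  returned: ids {2, 10, 12} → SUM(amount)=168, COUNT(*)=3, ROUND(AVG(amount), 2)=56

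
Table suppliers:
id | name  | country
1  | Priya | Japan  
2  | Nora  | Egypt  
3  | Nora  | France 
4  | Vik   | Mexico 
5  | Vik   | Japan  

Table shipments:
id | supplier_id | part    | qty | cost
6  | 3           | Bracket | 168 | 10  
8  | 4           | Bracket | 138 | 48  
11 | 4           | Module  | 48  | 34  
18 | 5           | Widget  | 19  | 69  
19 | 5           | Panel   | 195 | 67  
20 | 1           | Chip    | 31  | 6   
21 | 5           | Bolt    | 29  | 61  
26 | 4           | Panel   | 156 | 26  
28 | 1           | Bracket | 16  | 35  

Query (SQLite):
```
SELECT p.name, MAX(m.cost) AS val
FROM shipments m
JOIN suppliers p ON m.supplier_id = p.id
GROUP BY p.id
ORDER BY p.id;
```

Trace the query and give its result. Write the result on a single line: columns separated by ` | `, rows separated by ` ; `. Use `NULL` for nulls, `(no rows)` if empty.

Join each shipments row to its suppliers via supplier_id.
Group joined rows by suppliers.id; compute MAX(m.cost) per group.
  1: ids {20, 28} → MAX(m.cost)=35
  3: ids {6} → MAX(m.cost)=10
  4: ids {8, 11, 26} → MAX(m.cost)=48
  5: ids {18, 19, 21} → MAX(m.cost)=69

Priya | 35 ; Nora | 10 ; Vik | 48 ; Vik | 69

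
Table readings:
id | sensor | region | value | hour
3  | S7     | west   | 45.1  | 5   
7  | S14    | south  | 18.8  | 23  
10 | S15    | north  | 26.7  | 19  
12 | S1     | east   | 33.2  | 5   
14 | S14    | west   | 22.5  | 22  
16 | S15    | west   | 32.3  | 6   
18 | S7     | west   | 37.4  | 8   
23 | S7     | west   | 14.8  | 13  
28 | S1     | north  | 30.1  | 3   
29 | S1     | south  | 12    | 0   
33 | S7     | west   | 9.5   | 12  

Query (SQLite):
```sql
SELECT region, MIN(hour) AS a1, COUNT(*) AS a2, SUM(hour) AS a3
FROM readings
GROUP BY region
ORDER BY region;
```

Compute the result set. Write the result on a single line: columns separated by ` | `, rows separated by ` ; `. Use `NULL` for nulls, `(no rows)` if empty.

Group readings by region.
Per group compute: MIN(hour), COUNT(*), SUM(hour).
  east: ids {12} → MIN(hour)=5, COUNT(*)=1, SUM(hour)=5
  north: ids {10, 28} → MIN(hour)=3, COUNT(*)=2, SUM(hour)=22
  south: ids {7, 29} → MIN(hour)=0, COUNT(*)=2, SUM(hour)=23
  west: ids {3, 14, 16, 18, 23, 33} → MIN(hour)=5, COUNT(*)=6, SUM(hour)=66

east | 5 | 1 | 5 ; north | 3 | 2 | 22 ; south | 0 | 2 | 23 ; west | 5 | 6 | 66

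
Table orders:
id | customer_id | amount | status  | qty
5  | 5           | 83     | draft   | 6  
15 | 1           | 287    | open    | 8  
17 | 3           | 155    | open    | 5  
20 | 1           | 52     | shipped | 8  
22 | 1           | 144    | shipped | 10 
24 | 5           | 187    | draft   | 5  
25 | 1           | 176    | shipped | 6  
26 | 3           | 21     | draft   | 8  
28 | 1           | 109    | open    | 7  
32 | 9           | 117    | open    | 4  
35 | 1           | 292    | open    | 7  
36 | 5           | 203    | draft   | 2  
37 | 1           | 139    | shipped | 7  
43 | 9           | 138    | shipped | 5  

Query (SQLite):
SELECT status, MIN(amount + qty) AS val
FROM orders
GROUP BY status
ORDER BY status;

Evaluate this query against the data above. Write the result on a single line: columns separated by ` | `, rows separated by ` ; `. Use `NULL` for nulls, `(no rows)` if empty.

For each row compute amount + qty.
Group by status; take MIN of the expression per group.
  draft: ids {5, 24, 26, 36} → MIN(amount + qty)=29
  open: ids {15, 17, 28, 32, 35} → MIN(amount + qty)=116
  shipped: ids {20, 22, 25, 37, 43} → MIN(amount + qty)=60

draft | 29 ; open | 116 ; shipped | 60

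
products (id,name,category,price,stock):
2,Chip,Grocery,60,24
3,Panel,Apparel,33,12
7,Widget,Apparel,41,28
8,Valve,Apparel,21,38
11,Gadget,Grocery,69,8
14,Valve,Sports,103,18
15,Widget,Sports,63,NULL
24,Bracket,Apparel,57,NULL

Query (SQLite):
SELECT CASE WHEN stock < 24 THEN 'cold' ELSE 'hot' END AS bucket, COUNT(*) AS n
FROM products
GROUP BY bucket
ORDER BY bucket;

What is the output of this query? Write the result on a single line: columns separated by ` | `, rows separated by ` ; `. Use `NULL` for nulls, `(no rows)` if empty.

Bucket rows by stock < 24 → 'cold' else 'hot'; count each bucket.
NULL < 24 is unknown, so NULL stock falls into ELSE → 'hot'.

cold | 3 ; hot | 5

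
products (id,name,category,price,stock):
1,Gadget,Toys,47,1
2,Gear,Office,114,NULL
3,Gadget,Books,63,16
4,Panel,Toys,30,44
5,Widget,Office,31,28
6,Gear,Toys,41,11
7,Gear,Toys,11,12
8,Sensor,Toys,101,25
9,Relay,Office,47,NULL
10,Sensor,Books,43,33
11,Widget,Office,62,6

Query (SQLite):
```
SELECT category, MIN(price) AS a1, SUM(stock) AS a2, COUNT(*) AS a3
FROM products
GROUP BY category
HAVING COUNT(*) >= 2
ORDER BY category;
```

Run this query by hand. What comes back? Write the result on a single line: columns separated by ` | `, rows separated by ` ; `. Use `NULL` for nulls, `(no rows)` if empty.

Group products by category.
Per group compute: MIN(price), SUM(stock), COUNT(*).
HAVING: drop groups with fewer than 2 rows.
  Books: ids {3, 10} → MIN(price)=43, SUM(stock)=49, COUNT(*)=2
  Office: ids {2, 5, 9, 11} → MIN(price)=31, SUM(stock)=34, COUNT(*)=4
  Toys: ids {1, 4, 6, 7, 8} → MIN(price)=11, SUM(stock)=93, COUNT(*)=5

Books | 43 | 49 | 2 ; Office | 31 | 34 | 4 ; Toys | 11 | 93 | 5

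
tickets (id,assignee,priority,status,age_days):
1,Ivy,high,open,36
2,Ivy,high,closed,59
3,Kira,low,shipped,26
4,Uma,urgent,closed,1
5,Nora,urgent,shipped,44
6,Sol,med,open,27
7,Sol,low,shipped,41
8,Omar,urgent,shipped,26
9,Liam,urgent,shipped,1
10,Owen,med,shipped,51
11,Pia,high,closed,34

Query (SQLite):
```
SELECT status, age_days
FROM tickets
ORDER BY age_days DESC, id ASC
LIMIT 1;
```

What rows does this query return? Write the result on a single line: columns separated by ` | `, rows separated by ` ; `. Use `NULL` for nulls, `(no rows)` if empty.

closed | 59

Sort by age_days desc, tiebreak id asc: (59, id=2), (51, id=10), (44, id=5), (41, id=7) …. Take first 1.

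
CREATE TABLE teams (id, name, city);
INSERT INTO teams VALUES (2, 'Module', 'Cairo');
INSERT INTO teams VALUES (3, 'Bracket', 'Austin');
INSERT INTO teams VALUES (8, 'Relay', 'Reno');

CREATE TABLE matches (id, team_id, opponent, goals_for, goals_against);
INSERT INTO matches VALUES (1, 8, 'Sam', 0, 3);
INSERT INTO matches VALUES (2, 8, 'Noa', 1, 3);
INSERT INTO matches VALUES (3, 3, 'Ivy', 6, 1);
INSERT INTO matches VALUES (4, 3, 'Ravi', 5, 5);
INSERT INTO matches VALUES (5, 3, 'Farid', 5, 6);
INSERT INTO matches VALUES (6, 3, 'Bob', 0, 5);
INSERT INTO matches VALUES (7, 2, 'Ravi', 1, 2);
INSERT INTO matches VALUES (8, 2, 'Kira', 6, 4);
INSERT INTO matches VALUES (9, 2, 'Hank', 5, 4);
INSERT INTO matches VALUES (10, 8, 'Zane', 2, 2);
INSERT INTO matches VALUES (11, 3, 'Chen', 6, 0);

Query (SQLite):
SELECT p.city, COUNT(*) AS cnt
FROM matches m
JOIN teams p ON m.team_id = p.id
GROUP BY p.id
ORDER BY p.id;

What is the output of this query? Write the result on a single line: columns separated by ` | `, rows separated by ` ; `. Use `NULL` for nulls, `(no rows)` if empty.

Join each matches row to its teams via team_id.
Group joined rows by teams.id; compute COUNT(*) per group.
  2: ids {7, 8, 9} → COUNT(*)=3
  3: ids {3, 4, 5, 6, 11} → COUNT(*)=5
  8: ids {1, 2, 10} → COUNT(*)=3

Cairo | 3 ; Austin | 5 ; Reno | 3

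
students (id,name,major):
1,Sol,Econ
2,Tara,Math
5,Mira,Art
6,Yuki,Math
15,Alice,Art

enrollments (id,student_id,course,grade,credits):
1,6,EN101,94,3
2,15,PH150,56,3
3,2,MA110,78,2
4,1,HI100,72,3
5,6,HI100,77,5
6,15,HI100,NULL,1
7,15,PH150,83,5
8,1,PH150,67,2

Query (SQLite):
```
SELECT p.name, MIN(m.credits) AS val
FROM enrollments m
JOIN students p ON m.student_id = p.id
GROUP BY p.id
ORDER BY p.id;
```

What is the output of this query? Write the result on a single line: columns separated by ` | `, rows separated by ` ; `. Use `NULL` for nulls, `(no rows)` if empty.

Sol | 2 ; Tara | 2 ; Yuki | 3 ; Alice | 1

Join each enrollments row to its students via student_id.
Group joined rows by students.id; compute MIN(m.credits) per group.
  1: ids {4, 8} → MIN(m.credits)=2
  2: ids {3} → MIN(m.credits)=2
  6: ids {1, 5} → MIN(m.credits)=3
  15: ids {2, 6, 7} → MIN(m.credits)=1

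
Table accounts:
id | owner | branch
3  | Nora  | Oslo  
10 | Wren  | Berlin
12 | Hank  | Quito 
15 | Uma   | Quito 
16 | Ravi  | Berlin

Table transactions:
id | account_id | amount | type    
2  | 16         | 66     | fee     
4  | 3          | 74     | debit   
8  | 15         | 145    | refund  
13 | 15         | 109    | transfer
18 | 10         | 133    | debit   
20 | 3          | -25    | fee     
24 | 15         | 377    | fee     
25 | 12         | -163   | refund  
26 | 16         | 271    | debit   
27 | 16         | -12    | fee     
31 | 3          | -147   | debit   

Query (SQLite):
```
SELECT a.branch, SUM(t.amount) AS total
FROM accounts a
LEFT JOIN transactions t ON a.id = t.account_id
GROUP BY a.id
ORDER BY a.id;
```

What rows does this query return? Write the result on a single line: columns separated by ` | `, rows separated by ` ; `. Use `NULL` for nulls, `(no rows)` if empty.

Oslo | -98 ; Berlin | 133 ; Quito | -163 ; Quito | 631 ; Berlin | 325

LEFT JOIN keeps every accounts row; unmatched ones get NULL for transactions columns.
Group by accounts.id and compute SUM(t.amount). SUM over an all-NULL group is NULL.
  3: ids {4, 20, 31} → SUM(t.amount)=-98
  10: ids {18} → SUM(t.amount)=133
  12: ids {25} → SUM(t.amount)=-163
  15: ids {8, 13, 24} → SUM(t.amount)=631
  16: ids {2, 26, 27} → SUM(t.amount)=325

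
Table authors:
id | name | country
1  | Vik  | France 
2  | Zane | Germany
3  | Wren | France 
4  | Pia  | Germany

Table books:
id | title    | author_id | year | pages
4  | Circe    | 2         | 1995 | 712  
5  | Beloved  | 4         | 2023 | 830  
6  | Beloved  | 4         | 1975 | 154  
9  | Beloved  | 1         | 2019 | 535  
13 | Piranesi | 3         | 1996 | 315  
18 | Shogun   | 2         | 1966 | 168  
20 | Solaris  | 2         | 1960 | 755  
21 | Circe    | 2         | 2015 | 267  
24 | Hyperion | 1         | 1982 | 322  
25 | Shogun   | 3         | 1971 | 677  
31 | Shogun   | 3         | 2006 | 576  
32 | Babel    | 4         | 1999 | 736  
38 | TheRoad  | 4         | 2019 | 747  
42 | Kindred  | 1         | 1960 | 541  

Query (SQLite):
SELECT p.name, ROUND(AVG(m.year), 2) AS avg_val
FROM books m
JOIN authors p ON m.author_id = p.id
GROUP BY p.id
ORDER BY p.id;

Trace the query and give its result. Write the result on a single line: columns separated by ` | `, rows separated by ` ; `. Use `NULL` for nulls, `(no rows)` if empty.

Join each books row to its authors via author_id.
Group joined rows by authors.id; compute ROUND(AVG(m.year), 2) per group.
  1: ids {9, 24, 42} → ROUND(AVG(m.year), 2)=1987
  2: ids {4, 18, 20, 21} → ROUND(AVG(m.year), 2)=1984
  3: ids {13, 25, 31} → ROUND(AVG(m.year), 2)=1991
  4: ids {5, 6, 32, 38} → ROUND(AVG(m.year), 2)=2004

Vik | 1987 ; Zane | 1984 ; Wren | 1991 ; Pia | 2004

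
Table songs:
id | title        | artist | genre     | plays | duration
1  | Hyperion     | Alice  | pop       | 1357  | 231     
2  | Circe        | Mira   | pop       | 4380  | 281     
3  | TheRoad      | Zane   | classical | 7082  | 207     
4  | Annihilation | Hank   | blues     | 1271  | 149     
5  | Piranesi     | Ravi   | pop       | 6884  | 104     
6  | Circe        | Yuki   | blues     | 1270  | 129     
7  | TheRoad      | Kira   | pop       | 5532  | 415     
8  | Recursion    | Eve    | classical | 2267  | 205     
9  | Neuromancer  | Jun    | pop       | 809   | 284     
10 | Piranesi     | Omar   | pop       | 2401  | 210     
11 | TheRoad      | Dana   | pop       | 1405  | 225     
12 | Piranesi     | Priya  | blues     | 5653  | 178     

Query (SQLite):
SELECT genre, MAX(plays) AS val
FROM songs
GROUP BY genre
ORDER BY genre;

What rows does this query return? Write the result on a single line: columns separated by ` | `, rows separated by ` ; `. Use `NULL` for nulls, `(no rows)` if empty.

blues | 5653 ; classical | 7082 ; pop | 6884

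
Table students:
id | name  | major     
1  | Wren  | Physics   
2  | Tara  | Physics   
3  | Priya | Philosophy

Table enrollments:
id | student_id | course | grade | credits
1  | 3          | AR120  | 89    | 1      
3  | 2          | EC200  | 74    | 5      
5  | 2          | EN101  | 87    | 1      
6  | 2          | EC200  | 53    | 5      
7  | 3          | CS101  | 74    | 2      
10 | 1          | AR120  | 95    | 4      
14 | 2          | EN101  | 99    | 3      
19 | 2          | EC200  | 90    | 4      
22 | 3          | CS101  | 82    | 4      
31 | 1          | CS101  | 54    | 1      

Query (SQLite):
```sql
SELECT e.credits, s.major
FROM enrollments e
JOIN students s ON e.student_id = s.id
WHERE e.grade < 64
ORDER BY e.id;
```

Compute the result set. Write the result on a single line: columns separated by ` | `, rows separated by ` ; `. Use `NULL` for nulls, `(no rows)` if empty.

5 | Physics ; 1 | Physics

Each enrollments row matches the students row where student_id = students.id.
Then keep rows with e.grade < 64.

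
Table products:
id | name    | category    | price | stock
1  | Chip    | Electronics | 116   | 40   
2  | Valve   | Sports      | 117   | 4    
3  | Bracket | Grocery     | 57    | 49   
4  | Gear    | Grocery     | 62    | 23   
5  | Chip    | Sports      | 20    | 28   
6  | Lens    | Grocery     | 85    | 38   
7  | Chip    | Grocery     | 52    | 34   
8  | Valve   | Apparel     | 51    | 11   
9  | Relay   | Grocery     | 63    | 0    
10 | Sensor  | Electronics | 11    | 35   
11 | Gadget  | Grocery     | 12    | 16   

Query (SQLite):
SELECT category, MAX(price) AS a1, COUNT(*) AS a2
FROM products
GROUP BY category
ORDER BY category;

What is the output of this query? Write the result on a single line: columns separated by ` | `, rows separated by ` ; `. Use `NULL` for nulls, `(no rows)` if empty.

Group products by category.
Per group compute: MAX(price), COUNT(*).
  Apparel: ids {8} → MAX(price)=51, COUNT(*)=1
  Electronics: ids {1, 10} → MAX(price)=116, COUNT(*)=2
  Grocery: ids {3, 4, 6, 7, 9, 11} → MAX(price)=85, COUNT(*)=6
  Sports: ids {2, 5} → MAX(price)=117, COUNT(*)=2

Apparel | 51 | 1 ; Electronics | 116 | 2 ; Grocery | 85 | 6 ; Sports | 117 | 2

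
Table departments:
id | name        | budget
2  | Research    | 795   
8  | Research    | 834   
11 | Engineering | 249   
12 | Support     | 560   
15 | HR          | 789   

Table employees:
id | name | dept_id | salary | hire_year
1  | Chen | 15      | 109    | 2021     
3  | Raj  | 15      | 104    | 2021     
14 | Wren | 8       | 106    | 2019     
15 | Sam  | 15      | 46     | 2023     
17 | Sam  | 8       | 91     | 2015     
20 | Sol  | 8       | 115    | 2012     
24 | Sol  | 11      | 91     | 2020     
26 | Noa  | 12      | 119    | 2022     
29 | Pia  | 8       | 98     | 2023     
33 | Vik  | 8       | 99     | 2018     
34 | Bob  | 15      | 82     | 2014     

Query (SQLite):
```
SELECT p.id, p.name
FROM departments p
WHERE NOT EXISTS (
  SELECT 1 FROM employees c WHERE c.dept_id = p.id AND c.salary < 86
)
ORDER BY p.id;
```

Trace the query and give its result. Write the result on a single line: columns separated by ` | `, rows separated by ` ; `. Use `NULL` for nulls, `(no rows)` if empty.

2 | Research ; 8 | Research ; 11 | Engineering ; 12 | Support

For each departments row, check whether any employees with matching dept_id has salary < 86.
Keep rows where that is false.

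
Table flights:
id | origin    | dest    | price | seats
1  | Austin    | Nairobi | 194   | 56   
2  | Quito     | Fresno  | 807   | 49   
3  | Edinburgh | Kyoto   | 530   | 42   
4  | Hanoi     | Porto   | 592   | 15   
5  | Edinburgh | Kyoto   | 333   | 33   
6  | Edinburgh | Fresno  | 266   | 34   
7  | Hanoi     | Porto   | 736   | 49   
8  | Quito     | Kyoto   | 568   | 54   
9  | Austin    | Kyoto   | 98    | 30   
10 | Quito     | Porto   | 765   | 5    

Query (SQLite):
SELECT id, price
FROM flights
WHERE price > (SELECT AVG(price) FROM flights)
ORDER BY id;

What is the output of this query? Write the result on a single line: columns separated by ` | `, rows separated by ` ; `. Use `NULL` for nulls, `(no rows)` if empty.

Scalar subquery: AVG(price) over all flights rows = 488.9.
Keep rows where price > that value.

2 | 807 ; 3 | 530 ; 4 | 592 ; 7 | 736 ; 8 | 568 ; 10 | 765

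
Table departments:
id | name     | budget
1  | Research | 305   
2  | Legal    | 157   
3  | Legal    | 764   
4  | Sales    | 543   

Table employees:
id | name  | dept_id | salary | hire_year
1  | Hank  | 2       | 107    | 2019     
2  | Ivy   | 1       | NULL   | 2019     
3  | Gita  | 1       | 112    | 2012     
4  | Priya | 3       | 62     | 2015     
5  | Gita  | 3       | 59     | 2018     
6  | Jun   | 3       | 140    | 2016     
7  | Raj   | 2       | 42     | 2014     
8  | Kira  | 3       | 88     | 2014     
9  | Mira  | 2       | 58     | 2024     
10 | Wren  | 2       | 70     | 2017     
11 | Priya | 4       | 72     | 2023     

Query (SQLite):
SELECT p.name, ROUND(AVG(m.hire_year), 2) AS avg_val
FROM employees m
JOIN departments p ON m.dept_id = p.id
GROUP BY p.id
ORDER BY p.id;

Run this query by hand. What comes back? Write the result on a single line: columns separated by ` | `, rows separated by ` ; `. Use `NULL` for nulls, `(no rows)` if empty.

Research | 2015.5 ; Legal | 2018.5 ; Legal | 2015.75 ; Sales | 2023

Join each employees row to its departments via dept_id.
Group joined rows by departments.id; compute ROUND(AVG(m.hire_year), 2) per group.
  1: ids {2, 3} → ROUND(AVG(m.hire_year), 2)=2015.5
  2: ids {1, 7, 9, 10} → ROUND(AVG(m.hire_year), 2)=2018.5
  3: ids {4, 5, 6, 8} → ROUND(AVG(m.hire_year), 2)=2015.75
  4: ids {11} → ROUND(AVG(m.hire_year), 2)=2023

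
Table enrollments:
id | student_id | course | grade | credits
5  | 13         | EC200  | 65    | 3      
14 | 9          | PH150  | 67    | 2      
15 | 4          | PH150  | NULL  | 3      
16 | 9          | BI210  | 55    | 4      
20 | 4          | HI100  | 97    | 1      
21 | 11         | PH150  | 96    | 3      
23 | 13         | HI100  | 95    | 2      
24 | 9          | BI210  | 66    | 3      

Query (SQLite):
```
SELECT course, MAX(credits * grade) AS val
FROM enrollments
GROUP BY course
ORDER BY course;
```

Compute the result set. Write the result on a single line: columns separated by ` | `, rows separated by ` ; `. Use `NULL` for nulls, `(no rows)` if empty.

BI210 | 220 ; EC200 | 195 ; HI100 | 190 ; PH150 | 288

For each row compute credits * grade.
Group by course; take MAX of the expression per group.
  BI210: ids {16, 24} → MAX(credits * grade)=220
  EC200: ids {5} → MAX(credits * grade)=195
  HI100: ids {20, 23} → MAX(credits * grade)=190
  PH150: ids {14, 15, 21} → MAX(credits * grade)=288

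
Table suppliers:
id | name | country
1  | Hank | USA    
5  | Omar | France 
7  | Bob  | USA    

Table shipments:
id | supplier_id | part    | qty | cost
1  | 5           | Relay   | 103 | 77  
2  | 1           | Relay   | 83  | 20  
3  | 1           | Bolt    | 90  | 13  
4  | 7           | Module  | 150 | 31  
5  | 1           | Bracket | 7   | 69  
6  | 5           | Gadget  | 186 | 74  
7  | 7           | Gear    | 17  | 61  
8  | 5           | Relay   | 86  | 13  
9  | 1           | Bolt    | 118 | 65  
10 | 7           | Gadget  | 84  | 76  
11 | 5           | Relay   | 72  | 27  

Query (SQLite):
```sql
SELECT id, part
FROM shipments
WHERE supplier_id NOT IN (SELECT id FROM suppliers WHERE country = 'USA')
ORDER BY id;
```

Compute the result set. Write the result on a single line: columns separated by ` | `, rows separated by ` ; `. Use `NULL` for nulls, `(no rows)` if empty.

1 | Relay ; 6 | Gadget ; 8 | Relay ; 11 | Relay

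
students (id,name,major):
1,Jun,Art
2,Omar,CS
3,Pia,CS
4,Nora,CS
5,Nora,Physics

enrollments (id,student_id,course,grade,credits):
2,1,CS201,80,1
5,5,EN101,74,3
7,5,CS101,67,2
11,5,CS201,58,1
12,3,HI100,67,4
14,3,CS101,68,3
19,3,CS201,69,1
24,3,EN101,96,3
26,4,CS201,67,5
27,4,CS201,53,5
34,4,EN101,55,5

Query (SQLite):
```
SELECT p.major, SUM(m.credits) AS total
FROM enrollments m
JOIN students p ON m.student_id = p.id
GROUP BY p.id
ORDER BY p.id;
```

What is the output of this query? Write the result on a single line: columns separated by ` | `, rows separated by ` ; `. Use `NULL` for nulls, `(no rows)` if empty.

Join each enrollments row to its students via student_id.
Group joined rows by students.id; compute SUM(m.credits) per group.
  1: ids {2} → SUM(m.credits)=1
  3: ids {12, 14, 19, 24} → SUM(m.credits)=11
  4: ids {26, 27, 34} → SUM(m.credits)=15
  5: ids {5, 7, 11} → SUM(m.credits)=6

Art | 1 ; CS | 11 ; CS | 15 ; Physics | 6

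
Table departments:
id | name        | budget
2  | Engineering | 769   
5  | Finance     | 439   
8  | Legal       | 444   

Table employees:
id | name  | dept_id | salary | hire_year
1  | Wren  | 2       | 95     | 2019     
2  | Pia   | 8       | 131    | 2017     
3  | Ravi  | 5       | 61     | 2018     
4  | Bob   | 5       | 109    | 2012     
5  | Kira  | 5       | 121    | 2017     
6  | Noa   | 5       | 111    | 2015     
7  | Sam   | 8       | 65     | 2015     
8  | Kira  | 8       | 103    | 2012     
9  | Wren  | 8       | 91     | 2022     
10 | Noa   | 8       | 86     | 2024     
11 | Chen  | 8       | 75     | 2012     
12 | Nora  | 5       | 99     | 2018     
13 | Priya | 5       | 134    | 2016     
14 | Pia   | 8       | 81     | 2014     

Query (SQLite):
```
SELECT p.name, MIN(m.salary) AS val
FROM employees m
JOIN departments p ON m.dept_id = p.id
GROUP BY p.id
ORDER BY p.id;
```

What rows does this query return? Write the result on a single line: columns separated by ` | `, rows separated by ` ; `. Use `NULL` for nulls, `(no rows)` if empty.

Engineering | 95 ; Finance | 61 ; Legal | 65

Join each employees row to its departments via dept_id.
Group joined rows by departments.id; compute MIN(m.salary) per group.
  2: ids {1} → MIN(m.salary)=95
  5: ids {3, 4, 5, 6, 12, 13} → MIN(m.salary)=61
  8: ids {2, 7, 8, 9, 10, 11, 14} → MIN(m.salary)=65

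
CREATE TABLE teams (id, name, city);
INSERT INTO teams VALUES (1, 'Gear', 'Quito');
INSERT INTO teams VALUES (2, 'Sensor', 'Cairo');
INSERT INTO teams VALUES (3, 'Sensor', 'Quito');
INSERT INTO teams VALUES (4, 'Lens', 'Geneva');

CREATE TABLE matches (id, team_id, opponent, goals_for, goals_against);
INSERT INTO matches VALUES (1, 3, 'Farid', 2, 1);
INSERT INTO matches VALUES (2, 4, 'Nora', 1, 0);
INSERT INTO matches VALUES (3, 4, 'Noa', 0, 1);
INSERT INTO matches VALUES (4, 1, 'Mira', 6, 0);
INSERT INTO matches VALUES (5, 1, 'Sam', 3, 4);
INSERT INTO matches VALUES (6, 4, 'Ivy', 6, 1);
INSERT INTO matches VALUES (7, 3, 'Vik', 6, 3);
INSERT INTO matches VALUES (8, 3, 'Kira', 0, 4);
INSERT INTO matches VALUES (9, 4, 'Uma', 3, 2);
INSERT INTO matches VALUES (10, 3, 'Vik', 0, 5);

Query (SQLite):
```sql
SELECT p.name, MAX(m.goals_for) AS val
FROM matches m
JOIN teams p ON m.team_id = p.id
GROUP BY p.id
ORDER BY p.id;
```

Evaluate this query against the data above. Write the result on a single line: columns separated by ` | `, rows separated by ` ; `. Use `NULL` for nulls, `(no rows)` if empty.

Join each matches row to its teams via team_id.
Group joined rows by teams.id; compute MAX(m.goals_for) per group.
  1: ids {4, 5} → MAX(m.goals_for)=6
  3: ids {1, 7, 8, 10} → MAX(m.goals_for)=6
  4: ids {2, 3, 6, 9} → MAX(m.goals_for)=6

Gear | 6 ; Sensor | 6 ; Lens | 6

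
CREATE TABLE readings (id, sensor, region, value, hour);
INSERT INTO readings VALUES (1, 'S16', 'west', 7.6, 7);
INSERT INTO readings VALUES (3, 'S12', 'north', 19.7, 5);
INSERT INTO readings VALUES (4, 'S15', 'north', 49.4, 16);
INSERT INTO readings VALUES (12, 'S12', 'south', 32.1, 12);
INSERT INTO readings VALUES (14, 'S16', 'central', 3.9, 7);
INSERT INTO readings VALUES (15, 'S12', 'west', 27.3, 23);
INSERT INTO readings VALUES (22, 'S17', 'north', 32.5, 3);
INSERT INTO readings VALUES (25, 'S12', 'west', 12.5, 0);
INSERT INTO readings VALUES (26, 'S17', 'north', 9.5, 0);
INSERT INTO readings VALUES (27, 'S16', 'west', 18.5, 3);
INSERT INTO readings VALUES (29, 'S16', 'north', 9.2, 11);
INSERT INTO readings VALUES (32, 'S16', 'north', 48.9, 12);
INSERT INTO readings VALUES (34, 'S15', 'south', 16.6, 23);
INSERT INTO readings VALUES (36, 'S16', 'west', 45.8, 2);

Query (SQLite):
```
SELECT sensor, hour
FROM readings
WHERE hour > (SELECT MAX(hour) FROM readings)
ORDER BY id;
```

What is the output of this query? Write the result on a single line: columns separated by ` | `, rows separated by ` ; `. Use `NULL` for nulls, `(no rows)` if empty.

Scalar subquery: MAX(hour) over all readings rows = 23.
Keep rows where hour > that value.

(no rows)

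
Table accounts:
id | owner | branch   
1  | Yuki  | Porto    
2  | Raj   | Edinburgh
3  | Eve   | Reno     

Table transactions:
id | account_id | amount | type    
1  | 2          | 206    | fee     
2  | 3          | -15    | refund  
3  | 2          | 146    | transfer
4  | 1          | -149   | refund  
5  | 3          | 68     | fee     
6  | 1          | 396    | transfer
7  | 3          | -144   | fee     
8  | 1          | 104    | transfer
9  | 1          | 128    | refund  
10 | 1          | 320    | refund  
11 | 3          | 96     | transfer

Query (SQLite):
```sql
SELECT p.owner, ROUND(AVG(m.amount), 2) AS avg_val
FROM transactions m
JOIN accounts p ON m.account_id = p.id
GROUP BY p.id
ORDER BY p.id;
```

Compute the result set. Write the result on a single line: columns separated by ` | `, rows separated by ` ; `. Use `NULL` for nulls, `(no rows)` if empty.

Join each transactions row to its accounts via account_id.
Group joined rows by accounts.id; compute ROUND(AVG(m.amount), 2) per group.
  1: ids {4, 6, 8, 9, 10} → ROUND(AVG(m.amount), 2)=159.8
  2: ids {1, 3} → ROUND(AVG(m.amount), 2)=176
  3: ids {2, 5, 7, 11} → ROUND(AVG(m.amount), 2)=1.25

Yuki | 159.8 ; Raj | 176 ; Eve | 1.25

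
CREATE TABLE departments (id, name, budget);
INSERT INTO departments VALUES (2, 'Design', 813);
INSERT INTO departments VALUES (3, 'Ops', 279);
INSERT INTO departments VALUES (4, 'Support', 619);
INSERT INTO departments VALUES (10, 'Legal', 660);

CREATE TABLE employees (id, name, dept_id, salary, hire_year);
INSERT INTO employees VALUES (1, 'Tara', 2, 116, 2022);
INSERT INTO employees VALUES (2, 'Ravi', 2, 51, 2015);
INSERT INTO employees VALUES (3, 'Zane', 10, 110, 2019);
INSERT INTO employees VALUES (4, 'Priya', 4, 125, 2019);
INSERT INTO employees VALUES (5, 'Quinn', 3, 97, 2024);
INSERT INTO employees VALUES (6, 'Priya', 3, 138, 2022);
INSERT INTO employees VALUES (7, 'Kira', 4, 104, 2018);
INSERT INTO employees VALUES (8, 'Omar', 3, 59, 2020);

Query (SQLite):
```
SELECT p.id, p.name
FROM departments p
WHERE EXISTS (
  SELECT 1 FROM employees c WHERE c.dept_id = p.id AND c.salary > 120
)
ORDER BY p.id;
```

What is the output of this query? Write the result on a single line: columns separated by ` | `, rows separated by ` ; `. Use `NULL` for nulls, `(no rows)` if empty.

For each departments row, check whether any employees with matching dept_id has salary > 120.
Keep rows where that is true.

3 | Ops ; 4 | Support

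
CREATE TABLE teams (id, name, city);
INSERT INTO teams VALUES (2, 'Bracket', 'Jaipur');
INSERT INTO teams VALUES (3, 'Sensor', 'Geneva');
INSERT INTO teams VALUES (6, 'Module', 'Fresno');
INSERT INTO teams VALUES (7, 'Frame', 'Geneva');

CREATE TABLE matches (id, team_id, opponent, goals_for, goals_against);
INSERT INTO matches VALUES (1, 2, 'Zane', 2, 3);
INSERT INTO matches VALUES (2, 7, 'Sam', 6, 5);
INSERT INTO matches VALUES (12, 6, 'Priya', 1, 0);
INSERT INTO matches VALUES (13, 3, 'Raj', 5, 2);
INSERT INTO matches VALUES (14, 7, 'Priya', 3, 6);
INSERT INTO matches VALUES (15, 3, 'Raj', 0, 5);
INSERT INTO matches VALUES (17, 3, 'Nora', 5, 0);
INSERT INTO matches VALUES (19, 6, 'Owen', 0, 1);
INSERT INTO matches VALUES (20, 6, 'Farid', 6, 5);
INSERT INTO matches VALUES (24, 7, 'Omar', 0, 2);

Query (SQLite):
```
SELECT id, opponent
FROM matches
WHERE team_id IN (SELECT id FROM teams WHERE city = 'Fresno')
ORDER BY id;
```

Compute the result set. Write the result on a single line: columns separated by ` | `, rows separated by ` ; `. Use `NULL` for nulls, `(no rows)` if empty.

12 | Priya ; 19 | Owen ; 20 | Farid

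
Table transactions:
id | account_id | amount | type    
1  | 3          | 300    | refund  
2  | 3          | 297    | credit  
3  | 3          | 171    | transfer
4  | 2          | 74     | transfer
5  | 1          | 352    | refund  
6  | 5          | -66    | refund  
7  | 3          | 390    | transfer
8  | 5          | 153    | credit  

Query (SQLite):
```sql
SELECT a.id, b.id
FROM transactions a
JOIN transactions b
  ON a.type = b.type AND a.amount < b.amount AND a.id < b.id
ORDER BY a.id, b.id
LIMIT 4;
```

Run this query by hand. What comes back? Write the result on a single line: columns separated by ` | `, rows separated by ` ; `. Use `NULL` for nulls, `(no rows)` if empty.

1 | 5 ; 3 | 7 ; 4 | 7

Pairs (a,b) with same type, a.amount < b.amount, a.id < b.id.
type groups: credit:{2,8} refund:{1,5,6} transfer:{3,4,7}
Ordered by (a.id, b.id); first 4.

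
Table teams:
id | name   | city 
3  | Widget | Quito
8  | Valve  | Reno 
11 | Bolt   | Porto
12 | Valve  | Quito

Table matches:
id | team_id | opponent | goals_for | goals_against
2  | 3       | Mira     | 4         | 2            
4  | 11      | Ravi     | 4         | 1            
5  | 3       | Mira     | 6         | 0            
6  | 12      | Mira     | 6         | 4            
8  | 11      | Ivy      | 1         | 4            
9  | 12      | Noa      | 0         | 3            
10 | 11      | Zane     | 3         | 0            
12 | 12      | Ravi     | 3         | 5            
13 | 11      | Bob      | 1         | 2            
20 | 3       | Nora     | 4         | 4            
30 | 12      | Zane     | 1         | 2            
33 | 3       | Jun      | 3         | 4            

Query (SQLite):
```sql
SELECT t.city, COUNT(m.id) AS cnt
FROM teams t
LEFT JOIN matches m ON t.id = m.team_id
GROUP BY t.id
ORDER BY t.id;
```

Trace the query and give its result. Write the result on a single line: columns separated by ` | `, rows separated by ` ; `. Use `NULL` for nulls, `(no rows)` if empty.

Quito | 4 ; Reno | 0 ; Porto | 4 ; Quito | 4

LEFT JOIN keeps every teams row; unmatched ones get NULL for matches columns.
Group by teams.id and compute COUNT(m.id). COUNT(col) of an all-NULL group is 0.
  3: ids {2, 5, 20, 33} → COUNT(m.id)=4
  8: ids {—} → COUNT(m.id)=0
  11: ids {4, 8, 10, 13} → COUNT(m.id)=4
  12: ids {6, 9, 12, 30} → COUNT(m.id)=4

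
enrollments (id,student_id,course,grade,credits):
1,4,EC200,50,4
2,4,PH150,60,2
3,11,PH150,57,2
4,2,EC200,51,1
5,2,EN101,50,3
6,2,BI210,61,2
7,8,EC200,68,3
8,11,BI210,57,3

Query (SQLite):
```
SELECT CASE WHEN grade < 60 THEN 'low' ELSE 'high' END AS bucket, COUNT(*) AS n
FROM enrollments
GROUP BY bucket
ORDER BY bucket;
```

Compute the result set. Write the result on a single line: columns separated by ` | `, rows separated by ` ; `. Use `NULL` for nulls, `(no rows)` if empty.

Bucket rows by grade < 60 → 'low' else 'high'; count each bucket.

high | 3 ; low | 5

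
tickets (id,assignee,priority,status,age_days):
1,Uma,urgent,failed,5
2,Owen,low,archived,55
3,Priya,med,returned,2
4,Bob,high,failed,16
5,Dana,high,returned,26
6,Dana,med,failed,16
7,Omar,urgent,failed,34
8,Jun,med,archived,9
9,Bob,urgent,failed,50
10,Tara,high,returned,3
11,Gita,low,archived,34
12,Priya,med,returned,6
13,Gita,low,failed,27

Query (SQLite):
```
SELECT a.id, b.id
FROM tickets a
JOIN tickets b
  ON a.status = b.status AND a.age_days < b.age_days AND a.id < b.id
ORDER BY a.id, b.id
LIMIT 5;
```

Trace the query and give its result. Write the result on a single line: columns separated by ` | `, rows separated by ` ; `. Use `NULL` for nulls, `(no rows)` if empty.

Pairs (a,b) with same status, a.age_days < b.age_days, a.id < b.id.
status groups: archived:{2,8,11} failed:{1,4,6,7,9,13} returned:{3,5,10,12}
Ordered by (a.id, b.id); first 5.

1 | 4 ; 1 | 6 ; 1 | 7 ; 1 | 9 ; 1 | 13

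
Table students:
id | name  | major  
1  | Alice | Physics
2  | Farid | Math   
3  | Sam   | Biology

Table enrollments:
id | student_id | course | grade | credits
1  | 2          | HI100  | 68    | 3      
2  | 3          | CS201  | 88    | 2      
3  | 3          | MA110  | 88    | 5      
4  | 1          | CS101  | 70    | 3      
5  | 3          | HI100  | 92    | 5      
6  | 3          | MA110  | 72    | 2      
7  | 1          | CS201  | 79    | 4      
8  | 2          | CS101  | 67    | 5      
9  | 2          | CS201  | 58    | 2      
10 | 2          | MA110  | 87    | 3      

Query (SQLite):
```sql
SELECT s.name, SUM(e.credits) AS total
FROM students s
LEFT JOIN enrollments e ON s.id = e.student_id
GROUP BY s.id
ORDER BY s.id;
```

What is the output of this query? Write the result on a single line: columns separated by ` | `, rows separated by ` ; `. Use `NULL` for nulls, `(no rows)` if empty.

LEFT JOIN keeps every students row; unmatched ones get NULL for enrollments columns.
Group by students.id and compute SUM(e.credits). SUM over an all-NULL group is NULL.
  1: ids {4, 7} → SUM(e.credits)=7
  2: ids {1, 8, 9, 10} → SUM(e.credits)=13
  3: ids {2, 3, 5, 6} → SUM(e.credits)=14

Alice | 7 ; Farid | 13 ; Sam | 14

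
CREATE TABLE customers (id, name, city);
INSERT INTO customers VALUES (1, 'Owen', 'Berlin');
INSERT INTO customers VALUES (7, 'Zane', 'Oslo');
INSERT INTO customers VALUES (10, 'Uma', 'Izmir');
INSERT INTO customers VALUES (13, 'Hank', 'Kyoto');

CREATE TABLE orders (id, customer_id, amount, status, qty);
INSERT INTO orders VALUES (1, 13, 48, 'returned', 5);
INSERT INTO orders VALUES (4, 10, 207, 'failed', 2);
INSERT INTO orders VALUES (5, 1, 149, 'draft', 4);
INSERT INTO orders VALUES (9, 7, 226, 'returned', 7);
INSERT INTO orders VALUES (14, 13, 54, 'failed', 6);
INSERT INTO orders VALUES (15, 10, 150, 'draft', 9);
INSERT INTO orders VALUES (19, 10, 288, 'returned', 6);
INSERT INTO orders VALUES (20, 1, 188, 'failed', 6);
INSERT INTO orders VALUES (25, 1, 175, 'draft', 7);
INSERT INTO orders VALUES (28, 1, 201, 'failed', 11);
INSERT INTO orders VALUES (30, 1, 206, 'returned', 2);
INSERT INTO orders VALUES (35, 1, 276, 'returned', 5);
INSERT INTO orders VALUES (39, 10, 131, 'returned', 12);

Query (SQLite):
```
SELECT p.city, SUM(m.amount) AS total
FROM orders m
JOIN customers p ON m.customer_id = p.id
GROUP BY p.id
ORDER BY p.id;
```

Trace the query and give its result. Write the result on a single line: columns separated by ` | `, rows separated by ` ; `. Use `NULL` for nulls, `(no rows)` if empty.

Join each orders row to its customers via customer_id.
Group joined rows by customers.id; compute SUM(m.amount) per group.
  1: ids {5, 20, 25, 28, 30, 35} → SUM(m.amount)=1195
  7: ids {9} → SUM(m.amount)=226
  10: ids {4, 15, 19, 39} → SUM(m.amount)=776
  13: ids {1, 14} → SUM(m.amount)=102

Berlin | 1195 ; Oslo | 226 ; Izmir | 776 ; Kyoto | 102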